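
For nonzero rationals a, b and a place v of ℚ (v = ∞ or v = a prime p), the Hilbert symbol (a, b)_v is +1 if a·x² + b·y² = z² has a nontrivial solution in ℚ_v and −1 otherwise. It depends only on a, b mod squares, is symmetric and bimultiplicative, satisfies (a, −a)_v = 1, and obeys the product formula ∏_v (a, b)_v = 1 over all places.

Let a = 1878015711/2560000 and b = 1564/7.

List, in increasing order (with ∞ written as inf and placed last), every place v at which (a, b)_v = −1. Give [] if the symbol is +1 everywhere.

[7, 17]

Mod squares: a ≡ 759, b ≡ 2737. Check v ∈ {∞, 2, 3, 5, 7, 11, 13, 17, 23}.
v=3: a=3^1·(≡1), b=3^0·(≡1) mod 3; (1|3)=+1, (1|3)=+1; (−1)^{1·0·1}·(+1)^0·(+1)^1 = +1.
v=13: a=13^2·(≡2), b=13^0·(≡8) mod 13; (2|13)=-1, (8|13)=-1; (−1)^{2·0·6}·(-1)^0·(-1)^2 = +1.
v=5: a=5^-4·(≡1), b=5^0·(≡2) mod 5; (1|5)=+1, (2|5)=-1; (−1)^{-4·0·2}·(+1)^0·(-1)^-4 = +1.
v=17: a=17^0·(≡6), b=17^1·(≡1) mod 17; (6|17)=-1, (1|17)=+1; (−1)^{0·1·8}·(-1)^1·(+1)^0 = -1.
v=23: a=23^1·(≡15), b=23^1·(≡13) mod 23; (15|23)=-1, (13|23)=+1; (−1)^{1·1·11}·(-1)^1·(+1)^1 = +1.
v=7: a=7^0·(≡6), b=7^-1·(≡3) mod 7; (6|7)=-1, (3|7)=-1; (−1)^{0·-1·3}·(-1)^-1·(-1)^0 = -1.
v=11: a=11^5·(≡4), b=11^0·(≡5) mod 11; (4|11)=+1, (5|11)=+1; (−1)^{5·0·5}·(+1)^0·(+1)^5 = +1.
v=2: v_2(a)=-12, v_2(b)=2; units ≡ 7, 1 (mod 8); ε·ε+αω+βω = 1·0+-12·0+2·0 ≡ 0  ⇒  (a,b)_2 = +1.
v=∞: 759 > 0 and 2737 > 0  ⇒  (a,b)_∞ = +1.
Ram(759, 2737) = {7, 17}; no ℚ_7-point on the conic.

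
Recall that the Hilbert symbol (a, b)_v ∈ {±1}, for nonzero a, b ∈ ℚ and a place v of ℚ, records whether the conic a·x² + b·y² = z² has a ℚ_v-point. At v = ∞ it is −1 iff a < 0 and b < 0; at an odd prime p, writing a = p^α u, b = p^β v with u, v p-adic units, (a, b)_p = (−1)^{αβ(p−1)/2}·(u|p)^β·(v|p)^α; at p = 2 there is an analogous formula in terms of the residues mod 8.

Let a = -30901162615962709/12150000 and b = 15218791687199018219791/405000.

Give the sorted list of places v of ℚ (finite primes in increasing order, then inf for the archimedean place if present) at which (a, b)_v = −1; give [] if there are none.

[2, 3, 5, 7, 19, 29]

(a, b) ≡ (-70035, 177422) mod (ℚ^×)²; places V = {2, 3, 5, 7, 19, 23, 29, ∞}.
(a,b)_2: α=-4, β=-3; u≡5, v≡7 (mod 8); ε(u)ε(v)=0·1, αω(v)=-4·0, βω(u)=-3·1; sum ≡ 1  ⇒  -1.
(a,b)_29: α=5, u≡21; β=5, v≡23 (mod 29); (21|29)=-1, (23|29)=+1; sign (−1)^0·-1^5·+1^5 = -1.
(a,b)_3: α=-5, u≡1; β=-4, v≡2 (mod 3); (1|3)=+1, (2|3)=-1; sign (−1)^0·+1^-4·-1^-5 = -1.
(a,b)_7: α=3, u≡5; β=5, v≡3 (mod 7); (5|7)=-1, (3|7)=-1; sign (−1)^1·-1^5·-1^3 = -1.
(a,b)_∞: sgn(-70035)=−, sgn(177422)=+, so +1.
(a,b)_19: α=2, u≡13; β=3, v≡7 (mod 19); (13|19)=-1, (7|19)=+1; sign (−1)^0·-1^3·+1^2 = -1.
(a,b)_23: α=3, u≡17; β=5, v≡2 (mod 23); (17|23)=-1, (2|23)=+1; sign (−1)^1·-1^5·+1^3 = +1.
(a,b)_5: α=-5, u≡2; β=-4, v≡2 (mod 5); (2|5)=-1, (2|5)=-1; sign (−1)^0·-1^-4·-1^-5 = -1.
(-70035, 177422 / ℚ) ramifies at {2, 3, 5, 7, 19, 29}: a division algebra.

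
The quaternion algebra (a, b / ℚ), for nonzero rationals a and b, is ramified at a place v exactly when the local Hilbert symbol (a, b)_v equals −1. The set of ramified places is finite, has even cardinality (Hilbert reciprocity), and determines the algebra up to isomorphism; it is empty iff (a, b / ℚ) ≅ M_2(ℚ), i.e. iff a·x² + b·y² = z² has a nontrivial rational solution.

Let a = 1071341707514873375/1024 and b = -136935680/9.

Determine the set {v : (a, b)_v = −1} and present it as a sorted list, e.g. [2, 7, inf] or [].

[2, 5, 7, 17]

(a, b) ≡ (76415, -534905) mod (ℚ^×)²; places V = {2, 3, 5, 7, 17, 29, 31, ∞}.
(a,b)_29: α=3, u≡4; β=1, v≡7 (mod 29); (4|29)=+1, (7|29)=+1; sign (−1)^0·+1^1·+1^3 = +1.
(a,b)_2: α=-10, β=8; u≡7, v≡7 (mod 8); ε(u)ε(v)=1·1, αω(v)=-10·0, βω(u)=8·0; sum ≡ 1  ⇒  -1.
(a,b)_5: α=3, u≡3; β=1, v≡1 (mod 5); (3|5)=-1, (1|5)=+1; sign (−1)^0·-1^1·+1^3 = -1.
(a,b)_31: α=3, u≡25; β=1, v≡21 (mod 31); (25|31)=+1, (21|31)=-1; sign (−1)^1·+1^1·-1^3 = +1.
(a,b)_17: α=3, u≡3; β=1, v≡4 (mod 17); (3|17)=-1, (4|17)=+1; sign (−1)^0·-1^1·+1^3 = -1.
(a,b)_3: α=0, u≡2; β=-2, v≡1 (mod 3); (2|3)=-1, (1|3)=+1; sign (−1)^0·-1^-2·+1^0 = +1.
(a,b)_∞: sgn(76415)=+, sgn(-534905)=−, so +1.
(a,b)_7: α=4, u≡3; β=1, v≡1 (mod 7); (3|7)=-1, (1|7)=+1; sign (−1)^0·-1^1·+1^4 = -1.
(76415, -534905 / ℚ) ramifies at {2, 5, 7, 17}: a division algebra.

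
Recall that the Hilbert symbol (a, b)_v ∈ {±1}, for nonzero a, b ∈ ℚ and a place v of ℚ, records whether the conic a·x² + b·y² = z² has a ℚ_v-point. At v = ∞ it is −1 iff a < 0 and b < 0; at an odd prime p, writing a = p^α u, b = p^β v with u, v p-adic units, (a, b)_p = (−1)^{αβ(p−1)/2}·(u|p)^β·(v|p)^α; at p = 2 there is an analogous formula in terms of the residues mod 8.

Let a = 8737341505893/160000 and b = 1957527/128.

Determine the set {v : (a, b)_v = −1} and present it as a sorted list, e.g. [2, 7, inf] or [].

(a, b) ≡ (13, 286) mod (ℚ^×)²; places V = {2, 3, 5, 7, 11, 13, ∞}.
(a,b)_∞: sgn(13)=+, sgn(286)=+, so +1.
(a,b)_11: α=2, u≡2; β=1, v≡3 (mod 11); (2|11)=-1, (3|11)=+1; sign (−1)^0·-1^1·+1^2 = -1.
(a,b)_3: α=4, u≡1; β=4, v≡1 (mod 3); (1|3)=+1, (1|3)=+1; sign (−1)^0·+1^4·+1^4 = +1.
(a,b)_13: α=5, u≡12; β=3, v≡3 (mod 13); (12|13)=+1, (3|13)=+1; sign (−1)^0·+1^3·+1^5 = +1.
(a,b)_2: α=-8, β=-7; u≡5, v≡7 (mod 8); ε(u)ε(v)=0·1, αω(v)=-8·0, βω(u)=-7·1; sum ≡ 1  ⇒  -1.
(a,b)_7: α=4, u≡6; β=0, v≡6 (mod 7); (6|7)=-1, (6|7)=-1; sign (−1)^0·-1^0·-1^4 = +1.
(a,b)_5: α=-4, u≡3; β=0, v≡4 (mod 5); (3|5)=-1, (4|5)=+1; sign (−1)^0·-1^0·+1^-4 = +1.
Ram(13, 286) = {2, 11}; no ℚ_2-point on the conic.

[2, 11]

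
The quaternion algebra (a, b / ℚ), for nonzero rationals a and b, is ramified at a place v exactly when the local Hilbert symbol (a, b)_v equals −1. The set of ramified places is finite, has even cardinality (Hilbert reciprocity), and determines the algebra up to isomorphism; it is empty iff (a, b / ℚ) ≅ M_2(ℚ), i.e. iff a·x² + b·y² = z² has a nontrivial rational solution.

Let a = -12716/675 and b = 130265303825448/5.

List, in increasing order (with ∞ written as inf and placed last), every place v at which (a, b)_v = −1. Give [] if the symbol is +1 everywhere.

[3, 5]

Mod squares: a ≡ -33, b ≡ 28290. Check v ∈ {∞, 2, 3, 5, 11, 17, 19, 23, 41}.
v=17: a=17^2·(≡2), b=17^0·(≡16) mod 17; (2|17)=+1, (16|17)=+1; (−1)^{2·0·8}·(+1)^0·(+1)^2 = +1.
v=19: a=19^0·(≡9), b=19^2·(≡13) mod 19; (9|19)=+1, (13|19)=-1; (−1)^{0·2·9}·(+1)^2·(-1)^0 = +1.
v=23: a=23^0·(≡9), b=23^1·(≡15) mod 23; (9|23)=+1, (15|23)=-1; (−1)^{0·1·11}·(+1)^1·(-1)^0 = +1.
v=∞: -33 < 0 and 28290 > 0  ⇒  (a,b)_∞ = +1.
v=5: a=5^-2·(≡2), b=5^-1·(≡3) mod 5; (2|5)=-1, (3|5)=-1; (−1)^{-2·-1·2}·(-1)^-1·(-1)^-2 = -1.
v=41: a=41^0·(≡4), b=41^1·(≡24) mod 41; (4|41)=+1, (24|41)=-1; (−1)^{0·1·20}·(+1)^1·(-1)^0 = +1.
v=3: a=3^-3·(≡1), b=3^3·(≡1) mod 3; (1|3)=+1, (1|3)=+1; (−1)^{-3·3·1}·(+1)^3·(+1)^-3 = -1.
v=2: v_2(a)=2, v_2(b)=3; units ≡ 7, 1 (mod 8); ε·ε+αω+βω = 1·0+2·0+3·0 ≡ 0  ⇒  (a,b)_2 = +1.
v=11: a=11^1·(≡8), b=11^6·(≡4) mod 11; (8|11)=-1, (4|11)=+1; (−1)^{1·6·5}·(-1)^6·(+1)^1 = +1.
|Ram(-33, 28290)| = 2, even; anisotropic at {3, 5}.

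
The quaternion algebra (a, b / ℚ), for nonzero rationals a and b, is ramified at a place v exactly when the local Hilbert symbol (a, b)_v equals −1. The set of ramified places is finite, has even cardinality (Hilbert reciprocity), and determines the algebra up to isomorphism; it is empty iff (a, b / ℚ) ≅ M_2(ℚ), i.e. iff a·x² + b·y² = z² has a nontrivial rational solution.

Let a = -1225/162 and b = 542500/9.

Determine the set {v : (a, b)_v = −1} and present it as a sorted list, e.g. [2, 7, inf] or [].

(a, b) ≡ (-2, 217) mod (ℚ^×)²; places V = {2, 3, 5, 7, 31, ∞}.
(a,b)_7: α=2, u≡3; β=1, v≡5 (mod 7); (3|7)=-1, (5|7)=-1; sign (−1)^0·-1^1·-1^2 = -1.
(a,b)_∞: sgn(-2)=−, sgn(217)=+, so +1.
(a,b)_2: α=-1, β=2; u≡7, v≡1 (mod 8); ε(u)ε(v)=1·0, αω(v)=-1·0, βω(u)=2·0; sum ≡ 0  ⇒  +1.
(a,b)_3: α=-4, u≡1; β=-2, v≡1 (mod 3); (1|3)=+1, (1|3)=+1; sign (−1)^0·+1^-2·+1^-4 = +1.
(a,b)_5: α=2, u≡3; β=4, v≡2 (mod 5); (3|5)=-1, (2|5)=-1; sign (−1)^0·-1^4·-1^2 = +1.
(a,b)_31: α=0, u≡11; β=1, v≡19 (mod 31); (11|31)=-1, (19|31)=+1; sign (−1)^0·-1^1·+1^0 = -1.
Ram(-2, 217) = {7, 31}; no ℚ_7-point on the conic.

[7, 31]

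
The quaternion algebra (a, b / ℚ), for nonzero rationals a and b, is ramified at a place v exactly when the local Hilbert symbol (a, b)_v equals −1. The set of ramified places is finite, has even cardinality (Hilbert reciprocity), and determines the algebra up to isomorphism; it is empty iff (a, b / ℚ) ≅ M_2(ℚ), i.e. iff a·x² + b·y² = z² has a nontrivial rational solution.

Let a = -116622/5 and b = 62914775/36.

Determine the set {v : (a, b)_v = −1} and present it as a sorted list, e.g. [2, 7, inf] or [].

Mod squares: a ≡ -64790, b ≡ 51359. Check v ∈ {∞, 2, 3, 5, 7, 11, 19, 23, 29, 31}.
v=19: a=19^1·(≡15), b=19^0·(≡10) mod 19; (15|19)=-1, (10|19)=-1; (−1)^{1·0·9}·(-1)^0·(-1)^1 = -1.
v=23: a=23^0·(≡16), b=23^1·(≡8) mod 23; (16|23)=+1, (8|23)=+1; (−1)^{0·1·11}·(+1)^1·(+1)^0 = +1.
v=3: a=3^2·(≡1), b=3^-2·(≡2) mod 3; (1|3)=+1, (2|3)=-1; (−1)^{2·-2·1}·(+1)^-2·(-1)^2 = +1.
v=5: a=5^-1·(≡3), b=5^2·(≡1) mod 5; (3|5)=-1, (1|5)=+1; (−1)^{-1·2·2}·(-1)^2·(+1)^-1 = +1.
v=29: a=29^0·(≡9), b=29^1·(≡2) mod 29; (9|29)=+1, (2|29)=-1; (−1)^{0·1·14}·(+1)^1·(-1)^0 = +1.
v=∞: -64790 < 0 and 51359 > 0  ⇒  (a,b)_∞ = +1.
v=2: v_2(a)=1, v_2(b)=-2; units ≡ 5, 7 (mod 8); ε·ε+αω+βω = 0·1+1·0+-2·1 ≡ 0  ⇒  (a,b)_2 = +1.
v=7: a=7^0·(≡1), b=7^3·(≡4) mod 7; (1|7)=+1, (4|7)=+1; (−1)^{0·3·3}·(+1)^3·(+1)^0 = +1.
v=11: a=11^1·(≡7), b=11^1·(≡3) mod 11; (7|11)=-1, (3|11)=+1; (−1)^{1·1·5}·(-1)^1·(+1)^1 = +1.
v=31: a=31^1·(≡4), b=31^0·(≡24) mod 31; (4|31)=+1, (24|31)=-1; (−1)^{1·0·15}·(+1)^0·(-1)^1 = -1.
(-64790, 51359 / ℚ) ramifies at {19, 31}: a division algebra.

[19, 31]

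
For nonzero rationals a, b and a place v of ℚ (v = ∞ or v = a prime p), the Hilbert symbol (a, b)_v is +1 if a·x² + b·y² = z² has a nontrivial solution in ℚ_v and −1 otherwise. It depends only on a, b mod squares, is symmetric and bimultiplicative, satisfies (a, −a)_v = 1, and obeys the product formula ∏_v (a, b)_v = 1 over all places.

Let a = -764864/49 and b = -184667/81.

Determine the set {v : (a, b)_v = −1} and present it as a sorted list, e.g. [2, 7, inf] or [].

Mod squares: a ≡ -11951, b ≡ -184667. Check v ∈ {∞, 2, 3, 7, 17, 19, 23, 31, 37}.
v=7: a=7^-2·(≡5), b=7^1·(≡4) mod 7; (5|7)=-1, (4|7)=+1; (−1)^{-2·1·3}·(-1)^1·(+1)^-2 = -1.
v=37: a=37^1·(≡4), b=37^1·(≡27) mod 37; (4|37)=+1, (27|37)=+1; (−1)^{1·1·18}·(+1)^1·(+1)^1 = +1.
v=23: a=23^0·(≡8), b=23^1·(≡19) mod 23; (8|23)=+1, (19|23)=-1; (−1)^{0·1·11}·(+1)^1·(-1)^0 = +1.
v=19: a=19^1·(≡16), b=19^0·(≡14) mod 19; (16|19)=+1, (14|19)=-1; (−1)^{1·0·9}·(+1)^0·(-1)^1 = -1.
v=∞: -11951 < 0 and -184667 < 0  ⇒  (a,b)_∞ = -1.
v=31: a=31^0·(≡12), b=31^1·(≡3) mod 31; (12|31)=-1, (3|31)=-1; (−1)^{0·1·15}·(-1)^1·(-1)^0 = -1.
v=2: v_2(a)=6, v_2(b)=0; units ≡ 1, 5 (mod 8); ε·ε+αω+βω = 0·0+6·1+0·0 ≡ 0  ⇒  (a,b)_2 = +1.
v=17: a=17^1·(≡5), b=17^0·(≡16) mod 17; (5|17)=-1, (16|17)=+1; (−1)^{1·0·8}·(-1)^0·(+1)^1 = +1.
v=3: a=3^0·(≡1), b=3^-4·(≡1) mod 3; (1|3)=+1, (1|3)=+1; (−1)^{0·-4·1}·(+1)^-4·(+1)^0 = +1.
Ram(-11951, -184667) = {7, 19, 31, ∞}; no ℚ_7-point on the conic.

[7, 19, 31, inf]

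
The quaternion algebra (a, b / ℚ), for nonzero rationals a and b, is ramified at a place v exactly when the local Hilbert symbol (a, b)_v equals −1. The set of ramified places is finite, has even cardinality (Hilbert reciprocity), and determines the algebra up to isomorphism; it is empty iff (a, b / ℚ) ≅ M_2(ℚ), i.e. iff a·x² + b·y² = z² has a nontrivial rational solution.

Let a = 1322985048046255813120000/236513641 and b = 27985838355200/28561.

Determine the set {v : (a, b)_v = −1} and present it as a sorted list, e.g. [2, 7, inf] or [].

[17, 19, 29, 31]

Mod squares: a ≡ 37, b ≡ 3194147. Check v ∈ {∞, 2, 5, 7, 11, 13, 17, 19, 29, 31, 37}.
v=11: a=11^2·(≡5), b=11^1·(≡2) mod 11; (5|11)=+1, (2|11)=-1; (−1)^{2·1·5}·(+1)^1·(-1)^2 = +1.
v=17: a=17^2·(≡11), b=17^1·(≡11) mod 17; (11|17)=-1, (11|17)=-1; (−1)^{2·1·8}·(-1)^1·(-1)^2 = -1.
v=∞: 37 > 0 and 3194147 > 0  ⇒  (a,b)_∞ = +1.
v=19: a=19^2·(≡14), b=19^1·(≡4) mod 19; (14|19)=-1, (4|19)=+1; (−1)^{2·1·9}·(-1)^1·(+1)^2 = -1.
v=37: a=37^3·(≡28), b=37^2·(≡16) mod 37; (28|37)=+1, (16|37)=+1; (−1)^{3·2·18}·(+1)^2·(+1)^3 = +1.
v=13: a=13^-6·(≡6), b=13^-4·(≡11) mod 13; (6|13)=-1, (11|13)=-1; (−1)^{-6·-4·6}·(-1)^-4·(-1)^-6 = +1.
v=29: a=29^2·(≡3), b=29^1·(≡28) mod 29; (3|29)=-1, (28|29)=+1; (−1)^{2·1·14}·(-1)^1·(+1)^2 = -1.
v=7: a=7^-2·(≡1), b=7^0·(≡5) mod 7; (1|7)=+1, (5|7)=-1; (−1)^{-2·0·3}·(+1)^0·(-1)^-2 = +1.
v=5: a=5^4·(≡2), b=5^2·(≡3) mod 5; (2|5)=-1, (3|5)=-1; (−1)^{4·2·2}·(-1)^2·(-1)^4 = +1.
v=31: a=31^2·(≡22), b=31^1·(≡13) mod 31; (22|31)=-1, (13|31)=-1; (−1)^{2·1·15}·(-1)^1·(-1)^2 = -1.
v=2: v_2(a)=12, v_2(b)=8; units ≡ 5, 3 (mod 8); ε·ε+αω+βω = 0·1+12·1+8·1 ≡ 0  ⇒  (a,b)_2 = +1.
Ram(37, 3194147) = {17, 19, 29, 31}; no ℚ_17-point on the conic.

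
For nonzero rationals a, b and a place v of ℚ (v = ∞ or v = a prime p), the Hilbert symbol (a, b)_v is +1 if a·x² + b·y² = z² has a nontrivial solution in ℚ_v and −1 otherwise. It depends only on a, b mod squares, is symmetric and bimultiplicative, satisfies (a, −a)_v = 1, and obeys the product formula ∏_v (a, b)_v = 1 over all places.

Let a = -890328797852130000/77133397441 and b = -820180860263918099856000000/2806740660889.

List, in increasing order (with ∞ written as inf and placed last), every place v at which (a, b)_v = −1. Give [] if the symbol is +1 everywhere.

(a, b) ≡ (-133, -481) mod (ℚ^×)²; places V = {2, 3, 5, 7, 11, 13, 17, 19, 31, 37, ∞}.
(a,b)_37: α=2, u≡22; β=3, v≡15 (mod 37); (22|37)=-1, (15|37)=-1; sign (−1)^0·-1^3·-1^2 = -1.
(a,b)_3: α=10, u≡2; β=12, v≡2 (mod 3); (2|3)=-1, (2|3)=-1; sign (−1)^0·-1^12·-1^10 = +1.
(a,b)_∞: sgn(-133)=−, sgn(-481)=−, so -1.
(a,b)_17: α=-4, u≡10; β=-6, v≡5 (mod 17); (10|17)=-1, (5|17)=-1; sign (−1)^0·-1^-6·-1^-4 = +1.
(a,b)_2: α=4, β=10; u≡3, v≡7 (mod 8); ε(u)ε(v)=1·1, αω(v)=4·0, βω(u)=10·1; sum ≡ 1  ⇒  -1.
(a,b)_7: α=3, u≡1; β=4, v≡2 (mod 7); (1|7)=+1, (2|7)=+1; sign (−1)^0·+1^4·+1^3 = +1.
(a,b)_13: α=2, u≡10; β=3, v≡6 (mod 13); (10|13)=+1, (6|13)=-1; sign (−1)^0·+1^3·-1^2 = +1.
(a,b)_5: α=4, u≡2; β=6, v≡4 (mod 5); (2|5)=-1, (4|5)=+1; sign (−1)^0·-1^6·+1^4 = +1.
(a,b)_11: α=0, u≡10; β=-2, v≡4 (mod 11); (10|11)=-1, (4|11)=+1; sign (−1)^0·-1^-2·+1^0 = +1.
(a,b)_19: α=1, u≡18; β=2, v≡14 (mod 19); (18|19)=-1, (14|19)=-1; sign (−1)^0·-1^2·-1^1 = -1.
(a,b)_31: α=-4, u≡27; β=-2, v≡22 (mod 31); (27|31)=-1, (22|31)=-1; sign (−1)^0·-1^-2·-1^-4 = +1.
|Ram(-133, -481)| = 4, even; anisotropic at {2, 19, 37, ∞}.

[2, 19, 37, inf]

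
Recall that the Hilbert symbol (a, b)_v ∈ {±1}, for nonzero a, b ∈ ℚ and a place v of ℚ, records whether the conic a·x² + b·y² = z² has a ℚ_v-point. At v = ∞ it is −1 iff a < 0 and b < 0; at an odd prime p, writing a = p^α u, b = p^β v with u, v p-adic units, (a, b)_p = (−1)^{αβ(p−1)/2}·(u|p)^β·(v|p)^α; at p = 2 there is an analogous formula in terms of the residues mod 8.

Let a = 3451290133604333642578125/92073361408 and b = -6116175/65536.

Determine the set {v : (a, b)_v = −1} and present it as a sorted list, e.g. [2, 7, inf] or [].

(a, b) ≡ (1287195, -27183) mod (ℚ^×)²; places V = {2, 3, 5, 7, 13, 17, 23, 41, ∞}.
(a,b)_23: α=1, u≡6; β=0, v≡6 (mod 23); (6|23)=+1, (6|23)=+1; sign (−1)^0·+1^0·+1^1 = +1.
(a,b)_17: α=4, u≡6; β=1, v≡13 (mod 17); (6|17)=-1, (13|17)=+1; sign (−1)^0·-1^1·+1^4 = -1.
(a,b)_41: α=3, u≡24; β=1, v≡15 (mod 41); (24|41)=-1, (15|41)=-1; sign (−1)^0·-1^1·-1^3 = +1.
(a,b)_∞: sgn(1287195)=+, sgn(-27183)=−, so +1.
(a,b)_2: α=-28, β=-16; u≡3, v≡1 (mod 8); ε(u)ε(v)=1·0, αω(v)=-28·0, βω(u)=-16·1; sum ≡ 0  ⇒  +1.
(a,b)_5: α=11, u≡1; β=2, v≡3 (mod 5); (1|5)=+1, (3|5)=-1; sign (−1)^0·+1^2·-1^11 = -1.
(a,b)_3: α=5, u≡2; β=3, v≡2 (mod 3); (2|3)=-1, (2|3)=-1; sign (−1)^1·-1^3·-1^5 = -1.
(a,b)_13: α=3, u≡11; β=1, v≡7 (mod 13); (11|13)=-1, (7|13)=-1; sign (−1)^0·-1^1·-1^3 = +1.
(a,b)_7: α=-3, u≡4; β=0, v≡6 (mod 7); (4|7)=+1, (6|7)=-1; sign (−1)^0·+1^0·-1^-3 = -1.
|Ram(1287195, -27183)| = 4, even; anisotropic at {3, 5, 7, 17}.

[3, 5, 7, 17]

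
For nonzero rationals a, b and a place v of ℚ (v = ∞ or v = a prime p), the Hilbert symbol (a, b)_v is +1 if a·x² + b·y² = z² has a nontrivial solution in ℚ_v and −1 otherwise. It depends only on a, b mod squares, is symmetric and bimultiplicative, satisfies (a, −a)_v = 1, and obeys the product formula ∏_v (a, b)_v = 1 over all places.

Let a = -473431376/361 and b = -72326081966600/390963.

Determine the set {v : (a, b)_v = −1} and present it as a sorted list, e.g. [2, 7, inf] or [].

(a, b) ≡ (-2021, -33558) mod (ℚ^×)²; places V = {2, 3, 5, 7, 11, 17, 19, 43, 47, ∞}.
(a,b)_7: α=0, u≡4; β=1, v≡2 (mod 7); (4|7)=+1, (2|7)=+1; sign (−1)^0·+1^1·+1^0 = +1.
(a,b)_5: α=0, u≡4; β=2, v≡2 (mod 5); (4|5)=+1, (2|5)=-1; sign (−1)^0·+1^2·-1^0 = +1.
(a,b)_∞: sgn(-2021)=−, sgn(-33558)=−, so -1.
(a,b)_43: α=1, u≡12; β=2, v≡9 (mod 43); (12|43)=-1, (9|43)=+1; sign (−1)^0·-1^2·+1^1 = +1.
(a,b)_11: α=4, u≡9; β=2, v≡3 (mod 11); (9|11)=+1, (3|11)=+1; sign (−1)^0·+1^2·+1^4 = +1.
(a,b)_47: α=1, u≡1; β=1, v≡19 (mod 47); (1|47)=+1, (19|47)=-1; sign (−1)^1·+1^1·-1^1 = +1.
(a,b)_17: α=0, u≡15; β=3, v≡13 (mod 17); (15|17)=+1, (13|17)=+1; sign (−1)^0·+1^3·+1^0 = +1.
(a,b)_3: α=0, u≡1; β=-1, v≡1 (mod 3); (1|3)=+1, (1|3)=+1; sign (−1)^0·+1^-1·+1^0 = +1.
(a,b)_19: α=-2, u≡3; β=-4, v≡13 (mod 19); (3|19)=-1, (13|19)=-1; sign (−1)^0·-1^-4·-1^-2 = +1.
(a,b)_2: α=4, β=3; u≡3, v≡5 (mod 8); ε(u)ε(v)=1·0, αω(v)=4·1, βω(u)=3·1; sum ≡ 1  ⇒  -1.
Ram(-2021, -33558) = {2, ∞}; no ℚ_2-point on the conic.

[2, inf]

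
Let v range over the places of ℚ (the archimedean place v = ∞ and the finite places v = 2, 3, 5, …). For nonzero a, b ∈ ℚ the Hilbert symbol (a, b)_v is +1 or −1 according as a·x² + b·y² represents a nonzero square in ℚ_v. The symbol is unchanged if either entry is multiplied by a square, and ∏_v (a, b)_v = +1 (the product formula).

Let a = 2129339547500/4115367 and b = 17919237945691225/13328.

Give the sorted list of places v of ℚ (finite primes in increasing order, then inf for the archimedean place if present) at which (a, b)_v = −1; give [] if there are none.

(a, b) ≡ (448477, 55913) mod (ℚ^×)²; places V = {2, 3, 5, 7, 11, 13, 17, 19, 23, 31, 37, 47, ∞}.
(a,b)_11: α=2, u≡8; β=3, v≡4 (mod 11); (8|11)=-1, (4|11)=+1; sign (−1)^0·-1^3·+1^2 = -1.
(a,b)_19: α=2, u≡1; β=0, v≡14 (mod 19); (1|19)=+1, (14|19)=-1; sign (−1)^0·+1^0·-1^2 = +1.
(a,b)_3: α=-4, u≡1; β=0, v≡2 (mod 3); (1|3)=+1, (2|3)=-1; sign (−1)^0·+1^0·-1^-4 = +1.
(a,b)_47: α=-2, u≡24; β=0, v≡41 (mod 47); (24|47)=+1, (41|47)=-1; sign (−1)^0·+1^0·-1^-2 = +1.
(a,b)_7: α=0, u≡1; β=-2, v≡4 (mod 7); (1|7)=+1, (4|7)=+1; sign (−1)^0·+1^-2·+1^0 = +1.
(a,b)_5: α=4, u≡3; β=2, v≡3 (mod 5); (3|5)=-1, (3|5)=-1; sign (−1)^0·-1^2·-1^4 = +1.
(a,b)_37: α=1, u≡2; β=4, v≡14 (mod 37); (2|37)=-1, (14|37)=-1; sign (−1)^0·-1^4·-1^1 = -1.
(a,b)_31: α=1, u≡15; β=2, v≡7 (mod 31); (15|31)=-1, (7|31)=+1; sign (−1)^0·-1^2·+1^1 = +1.
(a,b)_∞: sgn(448477)=+, sgn(55913)=+, so +1.
(a,b)_2: α=2, β=-4; u≡5, v≡1 (mod 8); ε(u)ε(v)=0·0, αω(v)=2·0, βω(u)=-4·1; sum ≡ 0  ⇒  +1.
(a,b)_23: α=-1, u≡4; β=1, v≡12 (mod 23); (4|23)=+1, (12|23)=+1; sign (−1)^1·+1^1·+1^-1 = -1.
(a,b)_17: α=1, u≡14; β=-1, v≡8 (mod 17); (14|17)=-1, (8|17)=+1; sign (−1)^0·-1^-1·+1^1 = -1.
(a,b)_13: α=0, u≡1; β=1, v≡11 (mod 13); (1|13)=+1, (11|13)=-1; sign (−1)^0·+1^1·-1^0 = +1.
|Ram(448477, 55913)| = 4, even; anisotropic at {11, 17, 23, 37}.

[11, 17, 23, 37]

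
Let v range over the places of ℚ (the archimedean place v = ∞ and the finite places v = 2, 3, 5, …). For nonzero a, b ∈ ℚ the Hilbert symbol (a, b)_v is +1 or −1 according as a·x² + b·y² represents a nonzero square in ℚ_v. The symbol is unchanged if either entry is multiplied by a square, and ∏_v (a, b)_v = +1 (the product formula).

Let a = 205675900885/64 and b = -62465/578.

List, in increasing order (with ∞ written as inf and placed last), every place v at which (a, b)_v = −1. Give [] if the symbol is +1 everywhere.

[2, 5, 7, 13, 17, 19]

(a, b) ≡ (146965, -130) mod (ℚ^×)²; places V = {2, 5, 7, 13, 17, 19, 31, ∞}.
(a,b)_2: α=-6, β=-1; u≡5, v≡7 (mod 8); ε(u)ε(v)=0·1, αω(v)=-6·0, βω(u)=-1·1; sum ≡ 1  ⇒  -1.
(a,b)_13: α=5, u≡11; β=1, v≡3 (mod 13); (11|13)=-1, (3|13)=+1; sign (−1)^0·-1^1·+1^5 = -1.
(a,b)_7: α=3, u≡2; β=0, v≡6 (mod 7); (2|7)=+1, (6|7)=-1; sign (−1)^0·+1^0·-1^3 = -1.
(a,b)_∞: sgn(146965)=+, sgn(-130)=−, so +1.
(a,b)_31: α=0, u≡18; β=2, v≡20 (mod 31); (18|31)=+1, (20|31)=+1; sign (−1)^0·+1^2·+1^0 = +1.
(a,b)_17: α=1, u≡13; β=-2, v≡5 (mod 17); (13|17)=+1, (5|17)=-1; sign (−1)^0·+1^-2·-1^1 = -1.
(a,b)_5: α=1, u≡3; β=1, v≡4 (mod 5); (3|5)=-1, (4|5)=+1; sign (−1)^0·-1^1·+1^1 = -1.
(a,b)_19: α=1, u≡18; β=0, v≡8 (mod 19); (18|19)=-1, (8|19)=-1; sign (−1)^0·-1^0·-1^1 = -1.
|Ram(146965, -130)| = 6, even; anisotropic at {2, 5, 7, 13, 17, 19}.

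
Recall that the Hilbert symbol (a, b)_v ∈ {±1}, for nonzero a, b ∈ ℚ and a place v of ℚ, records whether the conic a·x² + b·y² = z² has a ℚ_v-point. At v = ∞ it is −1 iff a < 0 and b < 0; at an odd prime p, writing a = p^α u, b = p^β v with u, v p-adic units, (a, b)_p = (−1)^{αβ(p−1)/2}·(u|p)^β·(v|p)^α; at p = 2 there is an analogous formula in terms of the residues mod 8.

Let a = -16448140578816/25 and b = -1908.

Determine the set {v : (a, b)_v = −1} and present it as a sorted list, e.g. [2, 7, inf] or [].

[2, inf]

(a, b) ≡ (-1961, -53) mod (ℚ^×)²; places V = {2, 3, 5, 37, 53, ∞}.
(a,b)_∞: sgn(-1961)=−, sgn(-53)=−, so -1.
(a,b)_2: α=12, β=2; u≡7, v≡3 (mod 8); ε(u)ε(v)=1·1, αω(v)=12·1, βω(u)=2·0; sum ≡ 1  ⇒  -1.
(a,b)_53: α=3, u≡13; β=1, v≡17 (mod 53); (13|53)=+1, (17|53)=+1; sign (−1)^0·+1^1·+1^3 = +1.
(a,b)_5: α=-2, u≡4; β=0, v≡2 (mod 5); (4|5)=+1, (2|5)=-1; sign (−1)^0·+1^0·-1^-2 = +1.
(a,b)_37: α=1, u≡34; β=0, v≡16 (mod 37); (34|37)=+1, (16|37)=+1; sign (−1)^0·+1^0·+1^1 = +1.
(a,b)_3: α=6, u≡1; β=2, v≡1 (mod 3); (1|3)=+1, (1|3)=+1; sign (−1)^0·+1^2·+1^6 = +1.
|Ram(-1961, -53)| = 2, even; anisotropic at {2, ∞}.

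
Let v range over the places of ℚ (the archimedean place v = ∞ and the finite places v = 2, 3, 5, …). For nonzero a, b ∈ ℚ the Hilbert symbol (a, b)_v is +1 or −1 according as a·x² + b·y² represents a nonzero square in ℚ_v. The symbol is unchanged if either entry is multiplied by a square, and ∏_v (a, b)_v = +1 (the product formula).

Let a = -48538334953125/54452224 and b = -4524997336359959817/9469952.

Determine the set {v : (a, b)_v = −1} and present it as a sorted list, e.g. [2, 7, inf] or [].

Mod squares: a ≡ -69782, b ≡ -114651826. Check v ∈ {∞, 2, 3, 5, 17, 19, 23, 31, 37, 41, 53}.
v=23: a=23^-1·(≡18), b=23^1·(≡19) mod 23; (18|23)=+1, (19|23)=-1; (−1)^{-1·1·11}·(+1)^1·(-1)^-1 = +1.
v=53: a=53^2·(≡20), b=53^3·(≡9) mod 53; (20|53)=-1, (9|53)=+1; (−1)^{2·3·26}·(-1)^3·(+1)^2 = -1.
v=5: a=5^6·(≡2), b=5^0·(≡4) mod 5; (2|5)=-1, (4|5)=+1; (−1)^{6·0·2}·(-1)^0·(+1)^6 = +1.
v=19: a=19^0·(≡11), b=19^2·(≡4) mod 19; (11|19)=+1, (4|19)=+1; (−1)^{0·2·9}·(+1)^2·(+1)^0 = +1.
v=17: a=17^-2·(≡6), b=17^-2·(≡15) mod 17; (6|17)=-1, (15|17)=+1; (−1)^{-2·-2·8}·(-1)^-2·(+1)^-2 = +1.
v=∞: -69782 < 0 and -114651826 < 0  ⇒  (a,b)_∞ = -1.
v=2: v_2(a)=-13, v_2(b)=-15; units ≡ 5, 7 (mod 8); ε·ε+αω+βω = 0·1+-13·0+-15·1 ≡ 1  ⇒  (a,b)_2 = -1.
v=41: a=41^1·(≡10), b=41^1·(≡38) mod 41; (10|41)=+1, (38|41)=-1; (−1)^{1·1·20}·(+1)^1·(-1)^1 = -1.
v=37: a=37^1·(≡12), b=37^1·(≡8) mod 37; (12|37)=+1, (8|37)=-1; (−1)^{1·1·18}·(+1)^1·(-1)^1 = -1.
v=3: a=3^6·(≡1), b=3^4·(≡2) mod 3; (1|3)=+1, (2|3)=-1; (−1)^{6·4·1}·(+1)^4·(-1)^6 = +1.
v=31: a=31^0·(≡13), b=31^3·(≡25) mod 31; (13|31)=-1, (25|31)=+1; (−1)^{0·3·15}·(-1)^3·(+1)^0 = -1.
Ram(-69782, -114651826) = {2, 31, 37, 41, 53, ∞}; no ℚ_2-point on the conic.

[2, 31, 37, 41, 53, inf]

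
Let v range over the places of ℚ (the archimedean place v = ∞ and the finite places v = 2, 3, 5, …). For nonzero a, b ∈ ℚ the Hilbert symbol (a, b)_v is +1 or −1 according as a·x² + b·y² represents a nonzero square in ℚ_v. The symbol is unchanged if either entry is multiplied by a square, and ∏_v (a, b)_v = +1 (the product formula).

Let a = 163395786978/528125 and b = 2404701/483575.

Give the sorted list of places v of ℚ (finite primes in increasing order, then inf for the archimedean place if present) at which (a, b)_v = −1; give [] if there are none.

[2, 3, 5, 17, 29, 31]

(a, b) ≡ (170810, 36363) mod (ℚ^×)²; places V = {2, 3, 5, 13, 17, 19, 23, 29, 31, ∞}.
(a,b)_23: α=0, u≡18; β=-1, v≡17 (mod 23); (18|23)=+1, (17|23)=-1; sign (−1)^0·+1^-1·-1^0 = +1.
(a,b)_17: α=0, u≡6; β=1, v≡3 (mod 17); (6|17)=-1, (3|17)=-1; sign (−1)^0·-1^1·-1^0 = -1.
(a,b)_2: α=1, β=0; u≡5, v≡3 (mod 8); ε(u)ε(v)=0·1, αω(v)=1·1, βω(u)=0·1; sum ≡ 1  ⇒  -1.
(a,b)_29: α=1, u≡26; β=-2, v≡19 (mod 29); (26|29)=-1, (19|29)=-1; sign (−1)^0·-1^-2·-1^1 = -1.
(a,b)_5: α=-5, u≡2; β=-2, v≡2 (mod 5); (2|5)=-1, (2|5)=-1; sign (−1)^0·-1^-2·-1^-5 = -1.
(a,b)_3: α=14, u≡2; β=3, v≡1 (mod 3); (2|3)=-1, (1|3)=+1; sign (−1)^0·-1^3·+1^14 = -1.
(a,b)_19: α=1, u≡10; β=0, v≡7 (mod 19); (10|19)=-1, (7|19)=+1; sign (−1)^0·-1^0·+1^1 = +1.
(a,b)_13: α=-2, u≡12; β=2, v≡7 (mod 13); (12|13)=+1, (7|13)=-1; sign (−1)^0·+1^2·-1^-2 = +1.
(a,b)_∞: sgn(170810)=+, sgn(36363)=+, so +1.
(a,b)_31: α=1, u≡12; β=1, v≡17 (mod 31); (12|31)=-1, (17|31)=-1; sign (−1)^1·-1^1·-1^1 = -1.
Ram(170810, 36363) = {2, 3, 5, 17, 29, 31}; no ℚ_2-point on the conic.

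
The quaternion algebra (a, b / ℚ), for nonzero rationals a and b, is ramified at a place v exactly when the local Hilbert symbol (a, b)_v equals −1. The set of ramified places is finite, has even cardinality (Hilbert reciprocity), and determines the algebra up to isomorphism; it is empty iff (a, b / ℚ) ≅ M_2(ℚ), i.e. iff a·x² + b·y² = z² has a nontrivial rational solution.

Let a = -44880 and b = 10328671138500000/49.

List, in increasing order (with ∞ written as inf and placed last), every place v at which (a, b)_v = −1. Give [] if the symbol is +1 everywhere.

[2, 17]

Mod squares: a ≡ -2805, b ≡ 14586. Check v ∈ {∞, 2, 3, 5, 7, 11, 13, 17}.
v=∞: -2805 < 0 and 14586 > 0  ⇒  (a,b)_∞ = +1.
v=2: v_2(a)=4, v_2(b)=5; units ≡ 3, 5 (mod 8); ε·ε+αω+βω = 1·0+4·1+5·1 ≡ 1  ⇒  (a,b)_2 = -1.
v=3: a=3^1·(≡1), b=3^5·(≡2) mod 3; (1|3)=+1, (2|3)=-1; (−1)^{1·5·1}·(+1)^5·(-1)^1 = +1.
v=17: a=17^1·(≡12), b=17^3·(≡4) mod 17; (12|17)=-1, (4|17)=+1; (−1)^{1·3·8}·(-1)^3·(+1)^1 = -1.
v=7: a=7^0·(≡4), b=7^-2·(≡6) mod 7; (4|7)=+1, (6|7)=-1; (−1)^{0·-2·3}·(+1)^-2·(-1)^0 = +1.
v=13: a=13^0·(≡9), b=13^1·(≡1) mod 13; (9|13)=+1, (1|13)=+1; (−1)^{0·1·6}·(+1)^1·(+1)^0 = +1.
v=11: a=11^1·(≡1), b=11^3·(≡8) mod 11; (1|11)=+1, (8|11)=-1; (−1)^{1·3·5}·(+1)^3·(-1)^1 = +1.
v=5: a=5^1·(≡4), b=5^6·(≡1) mod 5; (4|5)=+1, (1|5)=+1; (−1)^{1·6·2}·(+1)^6·(+1)^1 = +1.
|Ram(-2805, 14586)| = 2, even; anisotropic at {2, 17}.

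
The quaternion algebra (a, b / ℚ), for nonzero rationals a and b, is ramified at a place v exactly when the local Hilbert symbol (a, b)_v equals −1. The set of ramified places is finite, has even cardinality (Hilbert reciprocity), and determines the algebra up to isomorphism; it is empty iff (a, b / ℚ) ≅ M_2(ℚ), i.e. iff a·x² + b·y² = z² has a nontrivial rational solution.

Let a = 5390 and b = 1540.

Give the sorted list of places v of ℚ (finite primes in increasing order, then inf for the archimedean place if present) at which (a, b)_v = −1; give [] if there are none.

[7, 11]

Mod squares: a ≡ 110, b ≡ 385. Check v ∈ {∞, 2, 5, 7, 11}.
v=5: a=5^1·(≡3), b=5^1·(≡3) mod 5; (3|5)=-1, (3|5)=-1; (−1)^{1·1·2}·(-1)^1·(-1)^1 = +1.
v=2: v_2(a)=1, v_2(b)=2; units ≡ 7, 1 (mod 8); ε·ε+αω+βω = 1·0+1·0+2·0 ≡ 0  ⇒  (a,b)_2 = +1.
v=∞: 110 > 0 and 385 > 0  ⇒  (a,b)_∞ = +1.
v=11: a=11^1·(≡6), b=11^1·(≡8) mod 11; (6|11)=-1, (8|11)=-1; (−1)^{1·1·5}·(-1)^1·(-1)^1 = -1.
v=7: a=7^2·(≡5), b=7^1·(≡3) mod 7; (5|7)=-1, (3|7)=-1; (−1)^{2·1·3}·(-1)^1·(-1)^2 = -1.
Ram(110, 385) = {7, 11}; no ℚ_7-point on the conic.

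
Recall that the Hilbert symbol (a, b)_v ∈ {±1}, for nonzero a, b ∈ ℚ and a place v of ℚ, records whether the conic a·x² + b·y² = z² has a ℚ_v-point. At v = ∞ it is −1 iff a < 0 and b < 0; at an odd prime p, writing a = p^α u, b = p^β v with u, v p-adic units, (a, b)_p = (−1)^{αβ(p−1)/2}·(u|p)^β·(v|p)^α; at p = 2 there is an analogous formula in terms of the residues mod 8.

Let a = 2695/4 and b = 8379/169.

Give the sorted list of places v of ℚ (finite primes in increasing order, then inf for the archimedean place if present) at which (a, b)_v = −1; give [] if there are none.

[2, 11]

(a, b) ≡ (55, 19) mod (ℚ^×)²; places V = {2, 3, 5, 7, 11, 13, 19, ∞}.
(a,b)_19: α=0, u≡4; β=1, v≡17 (mod 19); (4|19)=+1, (17|19)=+1; sign (−1)^0·+1^1·+1^0 = +1.
(a,b)_13: α=0, u≡1; β=-2, v≡7 (mod 13); (1|13)=+1, (7|13)=-1; sign (−1)^0·+1^-2·-1^0 = +1.
(a,b)_7: α=2, u≡5; β=2, v≡3 (mod 7); (5|7)=-1, (3|7)=-1; sign (−1)^0·-1^2·-1^2 = +1.
(a,b)_5: α=1, u≡1; β=0, v≡1 (mod 5); (1|5)=+1, (1|5)=+1; sign (−1)^0·+1^0·+1^1 = +1.
(a,b)_2: α=-2, β=0; u≡7, v≡3 (mod 8); ε(u)ε(v)=1·1, αω(v)=-2·1, βω(u)=0·0; sum ≡ 1  ⇒  -1.
(a,b)_∞: sgn(55)=+, sgn(19)=+, so +1.
(a,b)_11: α=1, u≡9; β=0, v≡2 (mod 11); (9|11)=+1, (2|11)=-1; sign (−1)^0·+1^0·-1^1 = -1.
(a,b)_3: α=0, u≡1; β=2, v≡1 (mod 3); (1|3)=+1, (1|3)=+1; sign (−1)^0·+1^2·+1^0 = +1.
|Ram(55, 19)| = 2, even; anisotropic at {2, 11}.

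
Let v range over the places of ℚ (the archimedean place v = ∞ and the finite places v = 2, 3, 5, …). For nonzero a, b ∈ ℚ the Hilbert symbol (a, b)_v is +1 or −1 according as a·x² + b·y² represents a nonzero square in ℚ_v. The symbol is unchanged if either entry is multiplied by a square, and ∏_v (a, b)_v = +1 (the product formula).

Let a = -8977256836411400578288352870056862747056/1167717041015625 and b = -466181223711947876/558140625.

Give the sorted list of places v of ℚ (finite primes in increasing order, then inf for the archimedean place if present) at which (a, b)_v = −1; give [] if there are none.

Mod squares: a ≡ -230299, b ≡ -2533289. Check v ∈ {∞, 2, 3, 5, 7, 11, 17, 19, 23, 31, 37}.
v=∞: -230299 < 0 and -2533289 < 0  ⇒  (a,b)_∞ = -1.
v=17: a=17^7·(≡15), b=17^3·(≡14) mod 17; (15|17)=+1, (14|17)=-1; (−1)^{7·3·8}·(+1)^3·(-1)^7 = -1.
v=23: a=23^3·(≡20), b=23^1·(≡12) mod 23; (20|23)=-1, (12|23)=+1; (−1)^{3·1·11}·(-1)^1·(+1)^3 = +1.
v=19: a=19^3·(≡1), b=19^1·(≡17) mod 19; (1|19)=+1, (17|19)=+1; (−1)^{3·1·9}·(+1)^1·(+1)^3 = -1.
v=11: a=11^8·(≡2), b=11^3·(≡8) mod 11; (2|11)=-1, (8|11)=-1; (−1)^{8·3·5}·(-1)^3·(-1)^8 = -1.
v=3: a=3^-14·(≡2), b=3^-6·(≡1) mod 3; (2|3)=-1, (1|3)=+1; (−1)^{-14·-6·1}·(-1)^-6·(+1)^-14 = +1.
v=31: a=31^3·(≡27), b=31^3·(≡14) mod 31; (27|31)=-1, (14|31)=+1; (−1)^{3·3·15}·(-1)^3·(+1)^3 = +1.
v=7: a=7^0·(≡1), b=7^-2·(≡1) mod 7; (1|7)=+1, (1|7)=+1; (−1)^{0·-2·3}·(+1)^-2·(+1)^0 = +1.
v=2: v_2(a)=4, v_2(b)=2; units ≡ 5, 7 (mod 8); ε·ε+αω+βω = 0·1+4·0+2·1 ≡ 0  ⇒  (a,b)_2 = +1.
v=5: a=5^-12·(≡1), b=5^-6·(≡4) mod 5; (1|5)=+1, (4|5)=+1; (−1)^{-12·-6·2}·(+1)^-6·(+1)^-12 = +1.
v=37: a=37^6·(≡12), b=37^2·(≡11) mod 37; (12|37)=+1, (11|37)=+1; (−1)^{6·2·18}·(+1)^2·(+1)^6 = +1.
(-230299, -2533289 / ℚ) ramifies at {11, 17, 19, ∞}: a division algebra.

[11, 17, 19, inf]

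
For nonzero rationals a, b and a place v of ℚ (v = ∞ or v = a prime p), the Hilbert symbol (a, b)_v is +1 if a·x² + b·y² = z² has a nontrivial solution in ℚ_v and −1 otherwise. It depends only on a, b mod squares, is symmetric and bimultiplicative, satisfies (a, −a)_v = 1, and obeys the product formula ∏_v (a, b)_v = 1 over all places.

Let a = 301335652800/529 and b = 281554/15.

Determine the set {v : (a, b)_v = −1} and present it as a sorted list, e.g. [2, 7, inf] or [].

[2, 5, 7, 17]

Mod squares: a ≡ 7, b ≡ 510. Check v ∈ {∞, 2, 3, 5, 7, 13, 17, 19, 23}.
v=13: a=13^2·(≡11), b=13^2·(≡1) mod 13; (11|13)=-1, (1|13)=+1; (−1)^{2·2·6}·(-1)^2·(+1)^2 = +1.
v=3: a=3^2·(≡1), b=3^-1·(≡2) mod 3; (1|3)=+1, (2|3)=-1; (−1)^{2·-1·1}·(+1)^-1·(-1)^2 = +1.
v=23: a=23^-2·(≡17), b=23^0·(≡13) mod 23; (17|23)=-1, (13|23)=+1; (−1)^{-2·0·11}·(-1)^0·(+1)^-2 = +1.
v=2: v_2(a)=6, v_2(b)=1; units ≡ 7, 7 (mod 8); ε·ε+αω+βω = 1·1+6·0+1·0 ≡ 1  ⇒  (a,b)_2 = -1.
v=∞: 7 > 0 and 510 > 0  ⇒  (a,b)_∞ = +1.
v=19: a=19^2·(≡5), b=19^0·(≡16) mod 19; (5|19)=+1, (16|19)=+1; (−1)^{2·0·9}·(+1)^0·(+1)^2 = +1.
v=5: a=5^2·(≡3), b=5^-1·(≡3) mod 5; (3|5)=-1, (3|5)=-1; (−1)^{2·-1·2}·(-1)^-1·(-1)^2 = -1.
v=7: a=7^3·(≡1), b=7^2·(≡6) mod 7; (1|7)=+1, (6|7)=-1; (−1)^{3·2·3}·(+1)^2·(-1)^3 = -1.
v=17: a=17^0·(≡11), b=17^1·(≡15) mod 17; (11|17)=-1, (15|17)=+1; (−1)^{0·1·8}·(-1)^1·(+1)^0 = -1.
(7, 510 / ℚ) ramifies at {2, 5, 7, 17}: a division algebra.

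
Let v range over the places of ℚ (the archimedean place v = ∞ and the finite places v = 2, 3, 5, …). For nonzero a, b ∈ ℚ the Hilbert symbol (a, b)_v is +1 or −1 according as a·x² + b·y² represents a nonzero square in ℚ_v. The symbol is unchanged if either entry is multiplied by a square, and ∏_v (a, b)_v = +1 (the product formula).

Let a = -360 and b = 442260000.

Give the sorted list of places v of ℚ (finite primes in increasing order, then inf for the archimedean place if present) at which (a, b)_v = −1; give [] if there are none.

[2, 3]

Mod squares: a ≡ -10, b ≡ 546. Check v ∈ {∞, 2, 3, 5, 7, 13}.
v=7: a=7^0·(≡4), b=7^1·(≡2) mod 7; (4|7)=+1, (2|7)=+1; (−1)^{0·1·3}·(+1)^1·(+1)^0 = +1.
v=13: a=13^0·(≡4), b=13^1·(≡1) mod 13; (4|13)=+1, (1|13)=+1; (−1)^{0·1·6}·(+1)^1·(+1)^0 = +1.
v=∞: -10 < 0 and 546 > 0  ⇒  (a,b)_∞ = +1.
v=3: a=3^2·(≡2), b=3^5·(≡2) mod 3; (2|3)=-1, (2|3)=-1; (−1)^{2·5·1}·(-1)^5·(-1)^2 = -1.
v=5: a=5^1·(≡3), b=5^4·(≡1) mod 5; (3|5)=-1, (1|5)=+1; (−1)^{1·4·2}·(-1)^4·(+1)^1 = +1.
v=2: v_2(a)=3, v_2(b)=5; units ≡ 3, 1 (mod 8); ε·ε+αω+βω = 1·0+3·0+5·1 ≡ 1  ⇒  (a,b)_2 = -1.
|Ram(-10, 546)| = 2, even; anisotropic at {2, 3}.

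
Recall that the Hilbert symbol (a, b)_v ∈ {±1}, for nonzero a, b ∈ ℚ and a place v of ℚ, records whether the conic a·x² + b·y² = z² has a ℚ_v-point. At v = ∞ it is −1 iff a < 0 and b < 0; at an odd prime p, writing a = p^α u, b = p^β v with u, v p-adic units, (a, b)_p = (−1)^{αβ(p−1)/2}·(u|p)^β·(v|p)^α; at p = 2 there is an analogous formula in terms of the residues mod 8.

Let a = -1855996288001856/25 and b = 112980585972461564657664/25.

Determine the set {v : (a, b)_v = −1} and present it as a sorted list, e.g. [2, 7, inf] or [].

(a, b) ≡ (-29, 13209) mod (ℚ^×)²; places V = {2, 3, 5, 7, 11, 13, 17, 29, 37, ∞}.
(a,b)_3: α=6, u≡1; β=5, v≡2 (mod 3); (1|3)=+1, (2|3)=-1; sign (−1)^0·+1^5·-1^6 = +1.
(a,b)_13: α=2, u≡1; β=4, v≡10 (mod 13); (1|13)=+1, (10|13)=+1; sign (−1)^0·+1^4·+1^2 = +1.
(a,b)_5: α=-2, u≡4; β=-2, v≡4 (mod 5); (4|5)=+1, (4|5)=+1; sign (−1)^0·+1^-2·+1^-2 = +1.
(a,b)_2: α=6, β=16; u≡3, v≡1 (mod 8); ε(u)ε(v)=1·0, αω(v)=6·0, βω(u)=16·1; sum ≡ 0  ⇒  +1.
(a,b)_37: α=2, u≡15; β=3, v≡2 (mod 37); (15|37)=-1, (2|37)=-1; sign (−1)^0·-1^3·-1^2 = -1.
(a,b)_17: α=0, u≡10; β=1, v≡14 (mod 17); (10|17)=-1, (14|17)=-1; sign (−1)^0·-1^1·-1^0 = -1.
(a,b)_29: α=1, u≡9; β=2, v≡10 (mod 29); (9|29)=+1, (10|29)=-1; sign (−1)^0·+1^2·-1^1 = -1.
(a,b)_∞: sgn(-29)=−, sgn(13209)=+, so +1.
(a,b)_11: α=2, u≡3; β=0, v≡4 (mod 11); (3|11)=+1, (4|11)=+1; sign (−1)^0·+1^0·+1^2 = +1.
(a,b)_7: α=2, u≡5; β=3, v≡4 (mod 7); (5|7)=-1, (4|7)=+1; sign (−1)^0·-1^3·+1^2 = -1.
|Ram(-29, 13209)| = 4, even; anisotropic at {7, 17, 29, 37}.

[7, 17, 29, 37]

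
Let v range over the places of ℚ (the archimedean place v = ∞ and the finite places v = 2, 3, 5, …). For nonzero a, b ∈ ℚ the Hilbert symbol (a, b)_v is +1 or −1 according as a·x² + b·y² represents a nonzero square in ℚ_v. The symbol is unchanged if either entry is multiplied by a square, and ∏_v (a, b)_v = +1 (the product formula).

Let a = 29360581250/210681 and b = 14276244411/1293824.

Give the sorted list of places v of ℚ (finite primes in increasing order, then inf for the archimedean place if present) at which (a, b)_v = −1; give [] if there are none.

[2, 3, 11, 17]

(a, b) ≡ (770, 714) mod (ℚ^×)²; places V = {2, 3, 5, 7, 11, 13, 17, 19, ∞}.
(a,b)_7: α=1, u≡6; β=-1, v≡4 (mod 7); (6|7)=-1, (4|7)=+1; sign (−1)^1·-1^-1·+1^1 = +1.
(a,b)_19: α=2, u≡15; β=-2, v≡6 (mod 19); (15|19)=-1, (6|19)=+1; sign (−1)^0·-1^-2·+1^2 = +1.
(a,b)_13: α=2, u≡10; β=4, v≡12 (mod 13); (10|13)=+1, (12|13)=+1; sign (−1)^0·+1^4·+1^2 = +1.
(a,b)_5: α=5, u≡1; β=0, v≡4 (mod 5); (1|5)=+1, (4|5)=+1; sign (−1)^0·+1^0·+1^5 = +1.
(a,b)_∞: sgn(770)=+, sgn(714)=+, so +1.
(a,b)_11: α=1, u≡1; β=2, v≡2 (mod 11); (1|11)=+1, (2|11)=-1; sign (−1)^0·+1^2·-1^1 = -1.
(a,b)_2: α=1, β=-9; u≡1, v≡5 (mod 8); ε(u)ε(v)=0·0, αω(v)=1·1, βω(u)=-9·0; sum ≡ 1  ⇒  -1.
(a,b)_3: α=-6, u≡2; β=5, v≡1 (mod 3); (2|3)=-1, (1|3)=+1; sign (−1)^0·-1^5·+1^-6 = -1.
(a,b)_17: α=-2, u≡11; β=1, v≡2 (mod 17); (11|17)=-1, (2|17)=+1; sign (−1)^0·-1^1·+1^-2 = -1.
|Ram(770, 714)| = 4, even; anisotropic at {2, 3, 11, 17}.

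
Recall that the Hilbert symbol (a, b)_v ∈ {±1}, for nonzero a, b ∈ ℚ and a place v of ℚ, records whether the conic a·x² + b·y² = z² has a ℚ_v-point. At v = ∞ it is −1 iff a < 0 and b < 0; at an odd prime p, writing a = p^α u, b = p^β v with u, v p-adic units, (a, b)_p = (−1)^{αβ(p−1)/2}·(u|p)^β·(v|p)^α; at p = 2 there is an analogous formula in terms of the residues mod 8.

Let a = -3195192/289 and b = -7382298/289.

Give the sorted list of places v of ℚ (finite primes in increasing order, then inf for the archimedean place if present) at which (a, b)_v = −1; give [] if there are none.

(a, b) ≡ (-16302, -8778) mod (ℚ^×)²; places V = {2, 3, 7, 11, 13, 17, 19, 29, ∞}.
(a,b)_3: α=1, u≡2; β=1, v≡2 (mod 3); (2|3)=-1, (2|3)=-1; sign (−1)^1·-1^1·-1^1 = -1.
(a,b)_∞: sgn(-16302)=−, sgn(-8778)=−, so -1.
(a,b)_17: α=-2, u≡9; β=-2, v≡3 (mod 17); (9|17)=+1, (3|17)=-1; sign (−1)^0·+1^-2·-1^-2 = +1.
(a,b)_19: α=1, u≡5; β=1, v≡2 (mod 19); (5|19)=+1, (2|19)=-1; sign (−1)^1·+1^1·-1^1 = +1.
(a,b)_13: α=1, u≡11; β=0, v≡4 (mod 13); (11|13)=-1, (4|13)=+1; sign (−1)^0·-1^0·+1^1 = +1.
(a,b)_2: α=3, β=1; u≡1, v≡3 (mod 8); ε(u)ε(v)=0·1, αω(v)=3·1, βω(u)=1·0; sum ≡ 1  ⇒  -1.
(a,b)_29: α=0, u≡1; β=2, v≡20 (mod 29); (1|29)=+1, (20|29)=+1; sign (−1)^0·+1^2·+1^0 = +1.
(a,b)_7: α=2, u≡2; β=1, v≡3 (mod 7); (2|7)=+1, (3|7)=-1; sign (−1)^0·+1^1·-1^2 = +1.
(a,b)_11: α=1, u≡9; β=1, v≡1 (mod 11); (9|11)=+1, (1|11)=+1; sign (−1)^1·+1^1·+1^1 = -1.
|Ram(-16302, -8778)| = 4, even; anisotropic at {2, 3, 11, ∞}.

[2, 3, 11, inf]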